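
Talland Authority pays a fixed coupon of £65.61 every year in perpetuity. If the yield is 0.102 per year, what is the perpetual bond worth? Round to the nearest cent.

Level perpetuity: PV = C / r = £65.61 / 0.102 = £643.24

£643.24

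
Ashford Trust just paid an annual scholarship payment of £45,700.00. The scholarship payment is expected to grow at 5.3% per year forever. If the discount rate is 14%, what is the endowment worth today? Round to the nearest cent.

D₁ = D₀ × (1 + g) = £45,700.00 × 1.053 = £48,122.1000
Growing perpetuity: P = D₁ / (r − g) = £48,122.1000 / (0.14 − 0.053) = £553,127.59

£553127.59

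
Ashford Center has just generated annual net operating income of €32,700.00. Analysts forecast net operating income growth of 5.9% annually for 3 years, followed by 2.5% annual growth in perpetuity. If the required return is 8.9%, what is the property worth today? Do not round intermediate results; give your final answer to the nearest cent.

€574404.05

D_1 = 34629.30000
D_2 = 36672.42870
D_3 = 38836.10199
Terminal value at year 3: TV = D_3×(1+g_2)/(r−g_2) = 39807.00454/0.064 = 621984.44599
P_0 = D_1/(1+r)^1 + D_2/(1+r)^2 + D_3/(1+r)^3 + TV/(1+r)^3
    = 31799.17355 + 30923.16326 + 30071.28549 + 481610.43163 = 574404.05393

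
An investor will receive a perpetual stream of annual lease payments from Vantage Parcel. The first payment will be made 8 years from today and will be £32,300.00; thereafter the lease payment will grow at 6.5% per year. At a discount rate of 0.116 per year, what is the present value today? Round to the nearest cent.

Value at end of year 7: C₁ / (r − g) = £32,300.00 / (0.116 − 0.065) = £633,333.3333
Discount to today: PV = £633,333.3333 / (1 + 0.116)^7 = £633,333.3333 / 2.156003 = £293,753.46

£293753.46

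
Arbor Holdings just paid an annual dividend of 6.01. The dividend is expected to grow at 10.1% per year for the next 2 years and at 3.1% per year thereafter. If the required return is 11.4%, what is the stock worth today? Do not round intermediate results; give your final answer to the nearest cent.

84.73

D_1 = 6.61701
D_2 = 7.28533
Terminal value at year 2: TV = D_2×(1+g_2)/(r−g_2) = 7.51117/0.083 = 90.49606
P_0 = D_1/(1+r)^1 + D_2/(1+r)^2 + TV/(1+r)^2
    = 5.93987 + 5.87055 + 72.92212 = 84.73254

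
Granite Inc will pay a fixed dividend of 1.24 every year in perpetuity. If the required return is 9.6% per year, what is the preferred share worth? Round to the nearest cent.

Level perpetuity: PV = C / r = 1.24 / 0.096 = 12.92

12.92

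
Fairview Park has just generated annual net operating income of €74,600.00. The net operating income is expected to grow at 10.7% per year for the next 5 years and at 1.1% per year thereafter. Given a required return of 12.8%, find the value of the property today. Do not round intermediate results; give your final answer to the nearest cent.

D_1 = 82582.20000
D_2 = 91418.49540
D_3 = 101200.27441
D_4 = 112028.70377
D_5 = 124015.77507
Terminal value at year 5: TV = D_5×(1+g_2)/(r−g_2) = 125379.94860/0.117 = 1071623.49230
P_0 = D_1/(1+r)^1 + D_2/(1+r)^2 + D_3/(1+r)^3 + D_4/(1+r)^4 + D_5/(1+r)^5 + TV/(1+r)^5
    = 73211.17021 + 71848.19630 + 70510.59690 + 69197.89962 + 67909.64085 + 586808.94784 = 939486.45172

€939486.45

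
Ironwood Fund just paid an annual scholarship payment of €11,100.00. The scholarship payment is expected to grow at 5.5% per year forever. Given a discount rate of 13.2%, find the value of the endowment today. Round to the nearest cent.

D₁ = D₀ × (1 + g) = €11,100.00 × 1.055 = €11,710.5000
Growing perpetuity: P = D₁ / (r − g) = €11,710.5000 / (0.132 − 0.055) = €152,084.42

€152084.42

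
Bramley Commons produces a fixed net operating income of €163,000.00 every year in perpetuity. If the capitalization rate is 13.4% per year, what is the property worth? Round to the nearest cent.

€1216417.91

Level perpetuity: PV = C / r = €163,000.00 / 0.134 = €1,216,417.91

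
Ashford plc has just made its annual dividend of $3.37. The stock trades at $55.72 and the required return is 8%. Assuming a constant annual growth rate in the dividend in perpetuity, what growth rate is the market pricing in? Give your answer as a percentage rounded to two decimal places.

P = D₀(1+g)/(r−g) ⇒ P(r−g) = D₀(1+g) ⇒ g(P+D₀) = P·r − D₀
g = (P·r − D₀)/(P + D₀) = ($55.72×0.08 − $3.37) / ($55.72 + $3.37) = 0.018406

1.84%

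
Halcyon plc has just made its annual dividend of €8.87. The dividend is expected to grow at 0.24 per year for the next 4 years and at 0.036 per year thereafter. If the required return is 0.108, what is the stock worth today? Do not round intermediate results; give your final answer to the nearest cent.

D_1 = 10.99880
D_2 = 13.63851
D_3 = 16.91175
D_4 = 20.97058
Terminal value at year 4: TV = D_4×(1+g_2)/(r−g_2) = 21.72552/0.072 = 301.74329
P_0 = D_1/(1+r)^1 + D_2/(1+r)^2 + D_3/(1+r)^3 + D_4/(1+r)^4 + TV/(1+r)^4
    = 9.92671 + 11.10932 + 12.43281 + 13.91398 + 200.20669 = 247.58951

€247.59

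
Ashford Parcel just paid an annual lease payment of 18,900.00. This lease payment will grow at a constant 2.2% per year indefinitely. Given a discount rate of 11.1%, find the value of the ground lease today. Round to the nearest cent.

D₁ = D₀ × (1 + g) = 18,900.00 × 1.022 = 19,315.8000
Growing perpetuity: P = D₁ / (r − g) = 19,315.8000 / (0.111 − 0.022) = 217,031.46

217031.46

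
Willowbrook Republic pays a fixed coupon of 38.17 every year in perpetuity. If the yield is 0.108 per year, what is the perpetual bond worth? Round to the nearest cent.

353.43

Level perpetuity: PV = C / r = 38.17 / 0.108 = 353.43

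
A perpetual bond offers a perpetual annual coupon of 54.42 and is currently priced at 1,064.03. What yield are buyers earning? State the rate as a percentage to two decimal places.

5.11%

P = C/r ⇒ r = C/P = 54.42/1,064.03 = 0.051145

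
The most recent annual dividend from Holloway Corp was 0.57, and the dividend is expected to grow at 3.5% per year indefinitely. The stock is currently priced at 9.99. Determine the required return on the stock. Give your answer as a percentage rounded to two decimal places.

9.41%

D₁ = 0.57 × 1.035 = 0.5900
P = D₁/(r − g) ⇒ r = D₁/P + g = 0.5900/9.99 + 0.035 = 0.059054 + 0.035 = 0.094054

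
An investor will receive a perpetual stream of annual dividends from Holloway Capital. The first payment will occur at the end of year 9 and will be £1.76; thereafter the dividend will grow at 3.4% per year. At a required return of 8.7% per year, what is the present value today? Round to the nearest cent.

£17.04

Value at end of year 8: C₁ / (r − g) = £1.76 / (0.087 − 0.034) = £33.2075
Discount to today: PV = £33.2075 / (1 + 0.087)^8 = £33.2075 / 1.949110 = £17.04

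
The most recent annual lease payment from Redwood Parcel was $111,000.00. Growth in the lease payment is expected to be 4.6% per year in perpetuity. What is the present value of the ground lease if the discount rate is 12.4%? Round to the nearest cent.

D₁ = D₀ × (1 + g) = $111,000.00 × 1.046 = $116,106.0000
Growing perpetuity: P = D₁ / (r − g) = $116,106.0000 / (0.124 − 0.046) = $1,488,538.46

$1488538.46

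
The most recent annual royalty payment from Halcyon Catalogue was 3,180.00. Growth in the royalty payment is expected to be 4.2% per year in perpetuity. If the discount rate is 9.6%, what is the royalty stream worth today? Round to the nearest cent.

D₁ = D₀ × (1 + g) = 3,180.00 × 1.042 = 3,313.5600
Growing perpetuity: P = D₁ / (r − g) = 3,313.5600 / (0.096 − 0.042) = 61,362.22

61362.22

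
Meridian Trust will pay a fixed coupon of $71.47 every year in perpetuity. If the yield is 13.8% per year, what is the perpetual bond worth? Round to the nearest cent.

Level perpetuity: PV = C / r = $71.47 / 0.138 = $517.90

$517.90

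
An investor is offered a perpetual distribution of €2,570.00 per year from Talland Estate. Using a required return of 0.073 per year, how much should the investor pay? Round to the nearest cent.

Level perpetuity: PV = C / r = €2,570.00 / 0.073 = €35,205.48

€35205.48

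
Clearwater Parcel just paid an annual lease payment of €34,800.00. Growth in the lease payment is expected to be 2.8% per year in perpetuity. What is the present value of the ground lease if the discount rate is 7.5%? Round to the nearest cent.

€761157.45

D₁ = D₀ × (1 + g) = €34,800.00 × 1.028 = €35,774.4000
Growing perpetuity: P = D₁ / (r − g) = €35,774.4000 / (0.075 − 0.028) = €761,157.45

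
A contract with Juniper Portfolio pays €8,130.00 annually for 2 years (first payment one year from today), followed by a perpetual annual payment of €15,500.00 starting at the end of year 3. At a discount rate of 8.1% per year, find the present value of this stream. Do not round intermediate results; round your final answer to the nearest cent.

PV of 2-year annuity: €8,130.00 × [1 − (1+0.081)^−2] / 0.081 = 14478.08886
Perpetuity value at year 2: €15,500.00 / 0.081 = 191358.02469
PV of perpetuity: 191358.02469 / (1+0.081)^2 = 163755.27225
Total PV = 14478.08886 + 163755.27225 = 178233.36111

€178233.36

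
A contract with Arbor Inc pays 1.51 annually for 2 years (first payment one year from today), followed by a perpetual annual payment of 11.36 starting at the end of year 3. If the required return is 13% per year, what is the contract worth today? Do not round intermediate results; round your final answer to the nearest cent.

PV of 2-year annuity: 1.51 × [1 − (1+0.13)^−2] / 0.13 = 2.51883
Perpetuity value at year 2: 11.36 / 0.13 = 87.38462
PV of perpetuity: 87.38462 / (1+0.13)^2 = 68.43497
Total PV = 2.51883 + 68.43497 = 70.95381

70.95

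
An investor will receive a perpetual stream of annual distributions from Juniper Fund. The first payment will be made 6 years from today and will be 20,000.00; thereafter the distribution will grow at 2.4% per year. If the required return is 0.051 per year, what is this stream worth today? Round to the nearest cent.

Value at end of year 5: C₁ / (r − g) = 20,000.00 / (0.051 − 0.024) = 740,740.7407
Discount to today: PV = 740,740.7407 / (1 + 0.051)^5 = 740,740.7407 / 1.282371 = 577,633.87

577633.87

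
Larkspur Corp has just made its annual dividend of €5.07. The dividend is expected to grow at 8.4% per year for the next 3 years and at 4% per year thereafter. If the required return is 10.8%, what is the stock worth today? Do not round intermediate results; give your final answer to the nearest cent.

€87.17

D_1 = 5.49588
D_2 = 5.95753
D_3 = 6.45797
Terminal value at year 3: TV = D_3×(1+g_2)/(r−g_2) = 6.71629/0.068 = 98.76890
P_0 = D_1/(1+r)^1 + D_2/(1+r)^2 + D_3/(1+r)^3 + TV/(1+r)^3
    = 4.96018 + 4.85274 + 4.74763 + 72.61075 = 87.17130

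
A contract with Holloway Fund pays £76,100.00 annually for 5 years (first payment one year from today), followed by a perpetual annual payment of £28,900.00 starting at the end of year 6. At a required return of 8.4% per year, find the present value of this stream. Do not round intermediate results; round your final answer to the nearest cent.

PV of 5-year annuity: £76,100.00 × [1 − (1+0.084)^−5] / 0.084 = 300668.70748
Perpetuity value at year 5: £28,900.00 / 0.084 = 344047.61905
PV of perpetuity: 344047.61905 / (1+0.084)^5 = 229864.62764
Total PV = 300668.70748 + 229864.62764 = 530533.33512

£530533.34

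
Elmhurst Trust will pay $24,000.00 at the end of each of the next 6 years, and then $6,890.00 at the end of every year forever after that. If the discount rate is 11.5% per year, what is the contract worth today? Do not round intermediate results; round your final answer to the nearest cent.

$131266.77

PV of 6-year annuity: $24,000.00 × [1 − (1+0.115)^−6] / 0.115 = 100087.05680
Perpetuity value at year 6: $6,890.00 / 0.115 = 59913.04348
PV of perpetuity: 59913.04348 / (1+0.115)^6 = 31179.71759
Total PV = 100087.05680 + 31179.71759 = 131266.77439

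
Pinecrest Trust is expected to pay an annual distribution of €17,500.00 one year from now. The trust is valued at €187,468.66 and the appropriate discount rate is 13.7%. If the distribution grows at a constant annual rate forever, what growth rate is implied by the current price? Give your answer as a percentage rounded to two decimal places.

4.37%

P = D₁/(r−g) ⇒ g = r − D₁/P = 0.137 − €17,500.00/€187,468.66 = 0.043651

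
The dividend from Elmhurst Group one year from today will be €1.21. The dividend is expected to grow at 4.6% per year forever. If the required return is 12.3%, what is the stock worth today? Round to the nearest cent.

Growing perpetuity: P = D₁ / (r − g) = €1.2100 / (0.123 − 0.046) = €15.71

€15.71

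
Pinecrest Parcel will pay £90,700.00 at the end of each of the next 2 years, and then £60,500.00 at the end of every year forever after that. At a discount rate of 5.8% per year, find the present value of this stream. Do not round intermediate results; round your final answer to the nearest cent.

£1098627.48

PV of 2-year annuity: £90,700.00 × [1 − (1+0.058)^−2] / 0.058 = 166755.94355
Perpetuity value at year 2: £60,500.00 / 0.058 = 1043103.44828
PV of perpetuity: 1043103.44828 / (1+0.058)^2 = 931871.53444
Total PV = 166755.94355 + 931871.53444 = 1098627.47799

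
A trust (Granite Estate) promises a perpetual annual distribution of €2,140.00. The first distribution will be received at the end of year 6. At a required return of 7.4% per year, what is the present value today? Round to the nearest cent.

Value at end of year 5: C / r = €2,140.00 / 0.074 = €28,918.9189
Discount to today: PV = €28,918.9189 / (1 + 0.074)^5 = €28,918.9189 / 1.428964 = €20,237.68

€20237.68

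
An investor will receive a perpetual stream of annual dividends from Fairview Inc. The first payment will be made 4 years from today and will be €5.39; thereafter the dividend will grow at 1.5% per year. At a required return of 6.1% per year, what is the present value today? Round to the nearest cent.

€98.10

Value at end of year 3: C₁ / (r − g) = €5.39 / (0.061 − 0.015) = €117.1739
Discount to today: PV = €117.1739 / (1 + 0.061)^3 = €117.1739 / 1.194390 = €98.10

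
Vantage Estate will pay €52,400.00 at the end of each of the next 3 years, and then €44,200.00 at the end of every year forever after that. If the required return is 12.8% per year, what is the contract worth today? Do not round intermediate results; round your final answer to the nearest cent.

€364739.89

PV of 3-year annuity: €52,400.00 × [1 − (1+0.128)^−3] / 0.128 = 124145.77730
Perpetuity value at year 3: €44,200.00 / 0.128 = 345312.50000
PV of perpetuity: 345312.50000 / (1+0.128)^3 = 240594.11533
Total PV = 124145.77730 + 240594.11533 = 364739.89263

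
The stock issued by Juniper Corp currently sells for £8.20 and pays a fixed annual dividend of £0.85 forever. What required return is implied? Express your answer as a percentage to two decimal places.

10.37%

P = C/r ⇒ r = C/P = £0.85/£8.20 = 0.103659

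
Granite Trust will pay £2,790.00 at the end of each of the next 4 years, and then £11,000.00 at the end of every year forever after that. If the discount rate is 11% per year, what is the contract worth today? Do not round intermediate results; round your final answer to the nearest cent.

£74528.92

PV of 4-year annuity: £2,790.00 × [1 − (1+0.11)^−4] / 0.11 = 8655.82347
Perpetuity value at year 4: £11,000.00 / 0.11 = 100000.00000
PV of perpetuity: 100000.00000 / (1+0.11)^4 = 65873.09741
Total PV = 8655.82347 + 65873.09741 = 74528.92089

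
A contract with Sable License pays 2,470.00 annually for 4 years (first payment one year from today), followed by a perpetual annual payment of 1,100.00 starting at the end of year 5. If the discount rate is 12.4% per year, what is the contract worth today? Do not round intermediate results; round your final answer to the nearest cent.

PV of 4-year annuity: 2,470.00 × [1 − (1+0.124)^−4] / 0.124 = 7439.48594
Perpetuity value at year 4: 1,100.00 / 0.124 = 8870.96774
PV of perpetuity: 8870.96774 / (1+0.124)^4 = 5557.83635
Total PV = 7439.48594 + 5557.83635 = 12997.32229

12997.32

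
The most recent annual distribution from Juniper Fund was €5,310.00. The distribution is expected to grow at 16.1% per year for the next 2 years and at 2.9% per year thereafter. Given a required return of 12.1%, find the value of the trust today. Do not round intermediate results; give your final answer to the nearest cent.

D_1 = 6164.91000
D_2 = 7157.46051
Terminal value at year 2: TV = D_2×(1+g_2)/(r−g_2) = 7365.02686/0.092 = 80054.63983
P_0 = D_1/(1+r)^1 + D_2/(1+r)^2 + TV/(1+r)^2
    = 5499.47368 + 5695.70825 + 63705.25857 = 74900.44050

€74900.44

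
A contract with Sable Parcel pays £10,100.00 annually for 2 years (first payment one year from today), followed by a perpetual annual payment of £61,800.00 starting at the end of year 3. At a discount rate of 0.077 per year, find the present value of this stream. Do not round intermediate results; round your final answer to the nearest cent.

PV of 2-year annuity: £10,100.00 × [1 − (1+0.077)^−2] / 0.077 = 18085.33108
Perpetuity value at year 2: £61,800.00 / 0.077 = 802597.40260
PV of perpetuity: 802597.40260 / (1+0.077)^2 = 691936.66388
Total PV = 18085.33108 + 691936.66388 = 710021.99496

£710021.99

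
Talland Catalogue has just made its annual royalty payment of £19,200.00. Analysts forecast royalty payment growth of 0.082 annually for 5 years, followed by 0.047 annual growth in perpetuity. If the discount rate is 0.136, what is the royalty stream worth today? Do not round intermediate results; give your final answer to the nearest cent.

£260199.89

D_1 = 20774.40000
D_2 = 22477.90080
D_3 = 24321.08867
D_4 = 26315.41794
D_5 = 28473.28221
Terminal value at year 5: TV = D_5×(1+g_2)/(r−g_2) = 29811.52647/0.089 = 334960.97158
P_0 = D_1/(1+r)^1 + D_2/(1+r)^2 + D_3/(1+r)^3 + D_4/(1+r)^4 + D_5/(1+r)^5 + TV/(1+r)^5
    = 18287.32394 + 17418.03214 + 16590.06230 + 15801.45018 + 15050.32491 + 177052.69866 = 260199.89213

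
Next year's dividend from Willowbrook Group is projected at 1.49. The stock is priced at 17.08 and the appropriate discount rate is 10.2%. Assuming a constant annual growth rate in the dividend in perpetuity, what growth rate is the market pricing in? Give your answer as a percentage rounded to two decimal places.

1.48%

P = D₁/(r−g) ⇒ g = r − D₁/P = 0.102 − 1.49/17.08 = 0.014763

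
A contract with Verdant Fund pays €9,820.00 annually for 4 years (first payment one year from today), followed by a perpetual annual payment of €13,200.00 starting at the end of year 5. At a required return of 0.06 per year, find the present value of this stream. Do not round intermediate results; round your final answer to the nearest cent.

PV of 4-year annuity: €9,820.00 × [1 − (1+0.06)^−4] / 0.06 = 34027.33712
Perpetuity value at year 4: €13,200.00 / 0.06 = 220000.00000
PV of perpetuity: 220000.00000 / (1+0.06)^4 = 174260.60591
Total PV = 34027.33712 + 174260.60591 = 208287.94303

€208287.94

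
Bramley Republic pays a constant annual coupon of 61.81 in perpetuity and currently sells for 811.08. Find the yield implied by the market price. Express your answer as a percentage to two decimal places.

7.62%

P = C/r ⇒ r = C/P = 61.81/811.08 = 0.076207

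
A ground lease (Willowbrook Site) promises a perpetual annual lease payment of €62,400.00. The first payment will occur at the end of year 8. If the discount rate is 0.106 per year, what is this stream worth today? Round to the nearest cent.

€290798.95

Value at end of year 7: C / r = €62,400.00 / 0.106 = €588,679.2453
Discount to today: PV = €588,679.2453 / (1 + 0.106)^7 = €588,679.2453 / 2.024351 = €290,798.95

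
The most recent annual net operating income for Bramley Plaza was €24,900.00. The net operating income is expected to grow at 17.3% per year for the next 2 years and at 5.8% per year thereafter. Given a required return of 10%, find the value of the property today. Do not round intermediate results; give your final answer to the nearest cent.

€768124.58

D_1 = 29207.70000
D_2 = 34260.63210
Terminal value at year 2: TV = D_2×(1+g_2)/(r−g_2) = 36247.74876/0.042 = 863041.63719
P_0 = D_1/(1+r)^1 + D_2/(1+r)^2 + TV/(1+r)^2
    = 26552.45455 + 28314.57198 + 713257.55139 = 768124.57792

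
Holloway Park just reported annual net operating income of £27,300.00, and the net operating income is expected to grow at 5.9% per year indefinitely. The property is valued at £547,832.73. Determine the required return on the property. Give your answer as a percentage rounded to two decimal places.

11.18%

D₁ = £27,300.00 × 1.059 = £28,910.7000
P = D₁/(r − g) ⇒ r = D₁/P + g = £28,910.7000/£547,832.73 + 0.059 = 0.052773 + 0.059 = 0.111773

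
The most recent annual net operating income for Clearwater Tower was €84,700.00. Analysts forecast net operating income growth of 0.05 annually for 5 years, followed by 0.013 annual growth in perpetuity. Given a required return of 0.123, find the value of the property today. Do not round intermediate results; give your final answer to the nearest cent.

€905105.48

D_1 = 88935.00000
D_2 = 93381.75000
D_3 = 98050.83750
D_4 = 102953.37938
D_5 = 108101.04834
Terminal value at year 5: TV = D_5×(1+g_2)/(r−g_2) = 109506.36197/0.11 = 995512.38157
P_0 = D_1/(1+r)^1 + D_2/(1+r)^2 + D_3/(1+r)^3 + D_4/(1+r)^4 + D_5/(1+r)^5 + TV/(1+r)^5
    = 79194.12289 + 74046.15230 + 69232.82272 + 64732.38099 + 60524.48802 + 557375.51236 = 905105.47926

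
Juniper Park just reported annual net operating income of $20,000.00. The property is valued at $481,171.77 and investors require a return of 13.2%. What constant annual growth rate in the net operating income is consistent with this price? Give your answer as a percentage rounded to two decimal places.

P = D₀(1+g)/(r−g) ⇒ P(r−g) = D₀(1+g) ⇒ g(P+D₀) = P·r − D₀
g = (P·r − D₀)/(P + D₀) = ($481,171.77×0.132 − $20,000.00) / ($481,171.77 + $20,000.00) = 0.086826

8.68%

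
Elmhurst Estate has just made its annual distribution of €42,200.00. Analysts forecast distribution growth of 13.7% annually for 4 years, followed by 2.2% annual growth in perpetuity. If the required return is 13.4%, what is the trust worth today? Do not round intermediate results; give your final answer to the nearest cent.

€559085.43

D_1 = 47981.40000
D_2 = 54554.85180
D_3 = 62028.86650
D_4 = 70526.82121
Terminal value at year 4: TV = D_4×(1+g_2)/(r−g_2) = 72078.41127/0.112 = 643557.24351
P_0 = D_1/(1+r)^1 + D_2/(1+r)^2 + D_3/(1+r)^3 + D_4/(1+r)^4 + TV/(1+r)^4
    = 42311.64021 + 42423.57577 + 42535.80745 + 42648.33604 + 389166.06637 = 559085.42584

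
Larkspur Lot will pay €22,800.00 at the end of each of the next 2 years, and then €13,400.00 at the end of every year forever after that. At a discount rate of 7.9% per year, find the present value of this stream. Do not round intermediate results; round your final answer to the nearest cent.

€186405.95

PV of 2-year annuity: €22,800.00 × [1 − (1+0.079)^−2] / 0.079 = 40714.25074
Perpetuity value at year 2: €13,400.00 / 0.079 = 169620.25316
PV of perpetuity: 169620.25316 / (1+0.079)^2 = 145691.70229
Total PV = 40714.25074 + 145691.70229 = 186405.95303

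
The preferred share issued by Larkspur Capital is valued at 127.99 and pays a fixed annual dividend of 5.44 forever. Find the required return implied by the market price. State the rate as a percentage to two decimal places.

4.25%

P = C/r ⇒ r = C/P = 5.44/127.99 = 0.042503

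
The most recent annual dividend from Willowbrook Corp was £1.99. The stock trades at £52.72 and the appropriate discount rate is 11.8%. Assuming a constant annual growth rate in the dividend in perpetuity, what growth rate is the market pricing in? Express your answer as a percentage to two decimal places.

P = D₀(1+g)/(r−g) ⇒ P(r−g) = D₀(1+g) ⇒ g(P+D₀) = P·r − D₀
g = (P·r − D₀)/(P + D₀) = (£52.72×0.118 − £1.99) / (£52.72 + £1.99) = 0.077334

7.73%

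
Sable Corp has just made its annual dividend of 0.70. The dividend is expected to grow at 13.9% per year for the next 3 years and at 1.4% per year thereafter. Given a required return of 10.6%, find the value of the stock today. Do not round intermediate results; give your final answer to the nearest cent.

10.65

D_1 = 0.79730
D_2 = 0.90812
D_3 = 1.03435
Terminal value at year 3: TV = D_3×(1+g_2)/(r−g_2) = 1.04883/0.092 = 11.40038
P_0 = D_1/(1+r)^1 + D_2/(1+r)^2 + D_3/(1+r)^3 + TV/(1+r)^3
    = 0.72089 + 0.74240 + 0.76455 + 8.42663 = 10.65446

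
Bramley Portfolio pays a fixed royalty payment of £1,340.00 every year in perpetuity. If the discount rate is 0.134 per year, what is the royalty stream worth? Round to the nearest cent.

Level perpetuity: PV = C / r = £1,340.00 / 0.134 = £10,000.00

£10000.00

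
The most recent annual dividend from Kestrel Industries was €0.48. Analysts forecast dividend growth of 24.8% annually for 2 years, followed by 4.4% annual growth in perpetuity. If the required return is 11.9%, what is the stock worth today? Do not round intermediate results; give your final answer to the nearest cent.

D_1 = 0.59904
D_2 = 0.74760
Terminal value at year 2: TV = D_2×(1+g_2)/(r−g_2) = 0.78050/0.075 = 10.40662
P_0 = D_1/(1+r)^1 + D_2/(1+r)^2 + TV/(1+r)^2
    = 0.53534 + 0.59705 + 8.31093 = 9.44331

€9.44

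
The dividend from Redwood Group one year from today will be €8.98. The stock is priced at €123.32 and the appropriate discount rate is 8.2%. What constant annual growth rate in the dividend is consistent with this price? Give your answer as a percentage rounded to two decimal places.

0.92%

P = D₁/(r−g) ⇒ g = r − D₁/P = 0.082 − €8.98/€123.32 = 0.009181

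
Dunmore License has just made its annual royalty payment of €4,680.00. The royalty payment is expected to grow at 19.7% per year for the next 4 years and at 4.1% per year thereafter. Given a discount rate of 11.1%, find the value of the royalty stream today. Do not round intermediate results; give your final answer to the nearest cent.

D_1 = 5601.96000
D_2 = 6705.54612
D_3 = 8026.53871
D_4 = 9607.76683
Terminal value at year 4: TV = D_4×(1+g_2)/(r−g_2) = 10001.68527/0.07 = 142881.21815
P_0 = D_1/(1+r)^1 + D_2/(1+r)^2 + D_3/(1+r)^3 + D_4/(1+r)^4 + TV/(1+r)^4
    = 5042.26823 + 5432.57882 + 5853.10247 + 6306.17791 + 93781.87435 = 116416.00178

€116416.00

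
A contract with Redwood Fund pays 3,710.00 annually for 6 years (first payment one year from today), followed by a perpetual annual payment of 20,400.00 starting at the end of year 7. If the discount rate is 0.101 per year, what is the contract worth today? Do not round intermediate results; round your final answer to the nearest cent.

PV of 6-year annuity: 3,710.00 × [1 − (1+0.101)^−6] / 0.101 = 16110.77586
Perpetuity value at year 6: 20,400.00 / 0.101 = 201980.19802
PV of perpetuity: 201980.19802 / (1+0.101)^6 = 113392.64344
Total PV = 16110.77586 + 113392.64344 = 129503.41930

129503.42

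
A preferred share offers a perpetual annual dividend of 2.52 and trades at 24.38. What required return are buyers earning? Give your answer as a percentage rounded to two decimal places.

P = C/r ⇒ r = C/P = 2.52/24.38 = 0.103363

10.34%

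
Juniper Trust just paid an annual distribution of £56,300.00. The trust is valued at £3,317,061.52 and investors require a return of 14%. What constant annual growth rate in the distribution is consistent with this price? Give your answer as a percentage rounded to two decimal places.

P = D₀(1+g)/(r−g) ⇒ P(r−g) = D₀(1+g) ⇒ g(P+D₀) = P·r − D₀
g = (P·r − D₀)/(P + D₀) = (£3,317,061.52×0.14 − £56,300.00) / (£3,317,061.52 + £56,300.00) = 0.120974

12.10%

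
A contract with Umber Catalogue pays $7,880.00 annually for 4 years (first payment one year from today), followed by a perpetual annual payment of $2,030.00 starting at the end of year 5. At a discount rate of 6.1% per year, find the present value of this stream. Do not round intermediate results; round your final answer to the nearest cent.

PV of 4-year annuity: $7,880.00 × [1 − (1+0.061)^−4] / 0.061 = 27242.62402
Perpetuity value at year 4: $2,030.00 / 0.061 = 33278.68852
PV of perpetuity: 33278.68852 / (1+0.061)^4 = 26260.60137
Total PV = 27242.62402 + 26260.60137 = 53503.22539

$53503.23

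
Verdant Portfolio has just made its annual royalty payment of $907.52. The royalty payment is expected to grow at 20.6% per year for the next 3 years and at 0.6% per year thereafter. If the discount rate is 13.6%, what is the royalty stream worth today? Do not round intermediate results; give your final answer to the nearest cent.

$11474.76

D_1 = 1094.46912
D_2 = 1319.92976
D_3 = 1591.83529
Terminal value at year 3: TV = D_3×(1+g_2)/(r−g_2) = 1601.38630/0.13 = 12318.35616
P_0 = D_1/(1+r)^1 + D_2/(1+r)^2 + D_3/(1+r)^3 + TV/(1+r)^3
    = 963.44113 + 1022.80810 + 1085.83324 + 8402.67880 = 11474.76127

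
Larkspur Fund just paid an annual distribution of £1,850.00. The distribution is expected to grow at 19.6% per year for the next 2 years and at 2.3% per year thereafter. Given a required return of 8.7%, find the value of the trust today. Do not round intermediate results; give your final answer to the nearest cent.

D_1 = 2212.60000
D_2 = 2646.26960
Terminal value at year 2: TV = D_2×(1+g_2)/(r−g_2) = 2707.13380/0.064 = 42298.96564
P_0 = D_1/(1+r)^1 + D_2/(1+r)^2 + TV/(1+r)^2
    = 2035.51058 + 2239.62342 + 35798.98054 = 40074.11454

£40074.11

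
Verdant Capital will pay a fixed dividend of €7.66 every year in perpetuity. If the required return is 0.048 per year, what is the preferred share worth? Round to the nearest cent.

€159.58

Level perpetuity: PV = C / r = €7.66 / 0.048 = €159.58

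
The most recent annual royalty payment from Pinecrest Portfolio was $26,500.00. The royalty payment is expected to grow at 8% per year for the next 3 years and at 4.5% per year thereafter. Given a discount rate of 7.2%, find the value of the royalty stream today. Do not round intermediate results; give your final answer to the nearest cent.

D_1 = 28620.00000
D_2 = 30909.60000
D_3 = 33382.36800
Terminal value at year 3: TV = D_3×(1+g_2)/(r−g_2) = 34884.57456/0.027 = 1292021.28000
P_0 = D_1/(1+r)^1 + D_2/(1+r)^2 + D_3/(1+r)^3 + TV/(1+r)^3
    = 26697.76119 + 26896.99822 + 27097.72209 + 1048782.20663 = 1129474.68813

$1129474.69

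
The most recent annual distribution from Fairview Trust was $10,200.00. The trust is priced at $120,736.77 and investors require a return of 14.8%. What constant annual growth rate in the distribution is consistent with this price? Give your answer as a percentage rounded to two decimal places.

5.86%

P = D₀(1+g)/(r−g) ⇒ P(r−g) = D₀(1+g) ⇒ g(P+D₀) = P·r − D₀
g = (P·r − D₀)/(P + D₀) = ($120,736.77×0.148 − $10,200.00) / ($120,736.77 + $10,200.00) = 0.058571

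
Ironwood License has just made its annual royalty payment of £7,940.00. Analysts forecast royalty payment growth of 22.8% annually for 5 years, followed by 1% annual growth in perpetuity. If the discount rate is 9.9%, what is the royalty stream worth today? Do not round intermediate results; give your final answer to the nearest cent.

£213017.46

D_1 = 9750.32000
D_2 = 11973.39296
D_3 = 14703.32655
D_4 = 18055.68501
D_5 = 22172.38119
Terminal value at year 5: TV = D_5×(1+g_2)/(r−g_2) = 22394.10500/0.089 = 251619.15734
P_0 = D_1/(1+r)^1 + D_2/(1+r)^2 + D_3/(1+r)^3 + D_4/(1+r)^4 + D_5/(1+r)^5 + TV/(1+r)^5
    = 8871.99272 + 9913.38222 + 11077.00943 + 12377.22255 + 13830.05395 + 156947.80328 = 213017.46416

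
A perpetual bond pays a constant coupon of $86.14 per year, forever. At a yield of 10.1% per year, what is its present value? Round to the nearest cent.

$852.87

Level perpetuity: PV = C / r = $86.14 / 0.101 = $852.87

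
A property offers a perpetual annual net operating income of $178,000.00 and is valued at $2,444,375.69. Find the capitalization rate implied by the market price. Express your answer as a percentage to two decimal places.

P = C/r ⇒ r = C/P = $178,000.00/$2,444,375.69 = 0.072820

7.28%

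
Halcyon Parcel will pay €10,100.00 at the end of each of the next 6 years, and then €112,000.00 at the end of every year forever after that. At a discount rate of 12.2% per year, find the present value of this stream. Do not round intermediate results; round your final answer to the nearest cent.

€501442.78

PV of 6-year annuity: €10,100.00 × [1 − (1+0.122)^−6] / 0.122 = 41291.06042
Perpetuity value at year 6: €112,000.00 / 0.122 = 918032.78689
PV of perpetuity: 918032.78689 / (1+0.122)^6 = 460151.72081
Total PV = 41291.06042 + 460151.72081 = 501442.78123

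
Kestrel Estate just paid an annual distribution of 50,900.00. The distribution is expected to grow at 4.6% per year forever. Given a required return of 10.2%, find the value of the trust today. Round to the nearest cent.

D₁ = D₀ × (1 + g) = 50,900.00 × 1.046 = 53,241.4000
Growing perpetuity: P = D₁ / (r − g) = 53,241.4000 / (0.102 − 0.046) = 950,739.29

950739.29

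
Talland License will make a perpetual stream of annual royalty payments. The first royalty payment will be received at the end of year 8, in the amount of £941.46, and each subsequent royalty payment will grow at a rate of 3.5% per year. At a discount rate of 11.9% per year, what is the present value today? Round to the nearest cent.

Value at end of year 7: C₁ / (r − g) = £941.46 / (0.119 − 0.035) = £11,207.8571
Discount to today: PV = £11,207.8571 / (1 + 0.119)^7 = £11,207.8571 / 2.196902 = £5,101.67

£5101.67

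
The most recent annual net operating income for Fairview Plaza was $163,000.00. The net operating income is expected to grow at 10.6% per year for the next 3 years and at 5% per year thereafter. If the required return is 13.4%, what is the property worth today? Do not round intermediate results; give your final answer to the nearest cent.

$2355516.87

D_1 = 180278.00000
D_2 = 199387.46800
D_3 = 220522.53961
Terminal value at year 3: TV = D_3×(1+g_2)/(r−g_2) = 231548.66659/0.084 = 2756531.74510
P_0 = D_1/(1+r)^1 + D_2/(1+r)^2 + D_3/(1+r)^3 + TV/(1+r)^3
    = 158975.30864 + 155049.99238 + 151221.59751 + 1890269.96882 = 2355516.86735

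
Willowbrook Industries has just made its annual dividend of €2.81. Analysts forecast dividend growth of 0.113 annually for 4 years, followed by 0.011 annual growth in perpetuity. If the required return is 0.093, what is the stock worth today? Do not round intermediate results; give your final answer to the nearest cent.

D_1 = 3.12753
D_2 = 3.48094
D_3 = 3.87429
D_4 = 4.31208
Terminal value at year 4: TV = D_4×(1+g_2)/(r−g_2) = 4.35951/0.082 = 53.16481
P_0 = D_1/(1+r)^1 + D_2/(1+r)^2 + D_3/(1+r)^3 + D_4/(1+r)^4 + TV/(1+r)^4
    = 2.86142 + 2.91378 + 2.96709 + 3.02139 + 37.25149 = 49.01516

€49.02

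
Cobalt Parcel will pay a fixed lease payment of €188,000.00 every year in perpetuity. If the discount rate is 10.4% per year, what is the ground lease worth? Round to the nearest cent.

Level perpetuity: PV = C / r = €188,000.00 / 0.104 = €1,807,692.31

€1807692.31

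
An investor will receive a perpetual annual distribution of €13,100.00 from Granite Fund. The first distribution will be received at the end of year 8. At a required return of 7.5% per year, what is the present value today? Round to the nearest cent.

Value at end of year 7: C / r = €13,100.00 / 0.075 = €174,666.6667
Discount to today: PV = €174,666.6667 / (1 + 0.075)^7 = €174,666.6667 / 1.659049 = €105,281.19

€105281.19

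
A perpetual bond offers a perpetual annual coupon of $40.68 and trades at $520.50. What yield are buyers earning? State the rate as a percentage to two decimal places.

P = C/r ⇒ r = C/P = $40.68/$520.50 = 0.078156

7.82%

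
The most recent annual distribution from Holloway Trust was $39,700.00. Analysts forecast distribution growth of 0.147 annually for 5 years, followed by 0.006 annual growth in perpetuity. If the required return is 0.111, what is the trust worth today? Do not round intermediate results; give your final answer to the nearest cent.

D_1 = 45535.90000
D_2 = 52229.67730
D_3 = 59907.43986
D_4 = 68713.83352
D_5 = 78814.76705
Terminal value at year 5: TV = D_5×(1+g_2)/(r−g_2) = 79287.65565/0.105 = 755120.53003
P_0 = D_1/(1+r)^1 + D_2/(1+r)^2 + D_3/(1+r)^3 + D_4/(1+r)^4 + D_5/(1+r)^5 + TV/(1+r)^5
    = 40986.40864 + 42314.50109 + 43685.62804 + 45101.18394 + 46562.60844 + 446114.13424 = 664764.46439

$664764.46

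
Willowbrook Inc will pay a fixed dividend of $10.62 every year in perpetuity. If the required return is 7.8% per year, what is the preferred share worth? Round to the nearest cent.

$136.15

Level perpetuity: PV = C / r = $10.62 / 0.078 = $136.15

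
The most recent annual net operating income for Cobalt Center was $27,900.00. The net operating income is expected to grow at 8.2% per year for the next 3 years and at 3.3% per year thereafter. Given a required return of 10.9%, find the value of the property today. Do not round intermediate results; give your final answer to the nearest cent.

D_1 = 30187.80000
D_2 = 32663.19960
D_3 = 35341.58197
Terminal value at year 3: TV = D_3×(1+g_2)/(r−g_2) = 36507.85417/0.076 = 480366.50226
P_0 = D_1/(1+r)^1 + D_2/(1+r)^2 + D_3/(1+r)^3 + TV/(1+r)^3
    = 27220.73940 + 26558.01626 + 25911.42795 + 352190.85622 = 431881.03984

$431881.04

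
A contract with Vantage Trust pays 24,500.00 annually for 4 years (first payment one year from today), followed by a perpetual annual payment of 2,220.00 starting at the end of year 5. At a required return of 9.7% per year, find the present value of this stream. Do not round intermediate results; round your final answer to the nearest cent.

PV of 4-year annuity: 24,500.00 × [1 − (1+0.097)^−4] / 0.097 = 78168.74214
Perpetuity value at year 4: 2,220.00 / 0.097 = 22886.59794
PV of perpetuity: 22886.59794 / (1+0.097)^4 = 15803.55273
Total PV = 78168.74214 + 15803.55273 = 93972.29488

93972.29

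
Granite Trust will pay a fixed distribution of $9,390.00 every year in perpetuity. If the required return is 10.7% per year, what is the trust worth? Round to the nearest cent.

$87757.01

Level perpetuity: PV = C / r = $9,390.00 / 0.107 = $87,757.01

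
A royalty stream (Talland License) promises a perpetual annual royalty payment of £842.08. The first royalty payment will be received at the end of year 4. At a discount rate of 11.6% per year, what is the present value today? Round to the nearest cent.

£5222.79

Value at end of year 3: C / r = £842.08 / 0.116 = £7,259.3103
Discount to today: PV = £7,259.3103 / (1 + 0.116)^3 = £7,259.3103 / 1.389929 = £5,222.79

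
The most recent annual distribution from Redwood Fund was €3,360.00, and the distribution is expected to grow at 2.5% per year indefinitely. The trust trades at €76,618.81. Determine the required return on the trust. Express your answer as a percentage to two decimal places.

D₁ = €3,360.00 × 1.025 = €3,444.0000
P = D₁/(r − g) ⇒ r = D₁/P + g = €3,444.0000/€76,618.81 + 0.025 = 0.044950 + 0.025 = 0.069950

6.99%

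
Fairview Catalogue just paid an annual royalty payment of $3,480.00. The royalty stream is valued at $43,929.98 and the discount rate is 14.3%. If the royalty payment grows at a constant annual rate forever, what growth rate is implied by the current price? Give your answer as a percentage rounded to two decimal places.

5.91%

P = D₀(1+g)/(r−g) ⇒ P(r−g) = D₀(1+g) ⇒ g(P+D₀) = P·r − D₀
g = (P·r − D₀)/(P + D₀) = ($43,929.98×0.143 − $3,480.00) / ($43,929.98 + $3,480.00) = 0.059101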